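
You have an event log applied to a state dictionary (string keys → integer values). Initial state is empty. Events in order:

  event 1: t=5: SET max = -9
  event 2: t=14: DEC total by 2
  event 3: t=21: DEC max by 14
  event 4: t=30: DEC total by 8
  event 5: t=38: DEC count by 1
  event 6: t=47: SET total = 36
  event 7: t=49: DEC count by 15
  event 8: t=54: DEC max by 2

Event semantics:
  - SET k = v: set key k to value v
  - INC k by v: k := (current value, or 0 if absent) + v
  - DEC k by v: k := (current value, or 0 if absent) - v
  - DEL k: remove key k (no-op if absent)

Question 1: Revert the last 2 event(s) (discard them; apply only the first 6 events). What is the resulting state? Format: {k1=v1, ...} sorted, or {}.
Keep first 6 events (discard last 2):
  after event 1 (t=5: SET max = -9): {max=-9}
  after event 2 (t=14: DEC total by 2): {max=-9, total=-2}
  after event 3 (t=21: DEC max by 14): {max=-23, total=-2}
  after event 4 (t=30: DEC total by 8): {max=-23, total=-10}
  after event 5 (t=38: DEC count by 1): {count=-1, max=-23, total=-10}
  after event 6 (t=47: SET total = 36): {count=-1, max=-23, total=36}

Answer: {count=-1, max=-23, total=36}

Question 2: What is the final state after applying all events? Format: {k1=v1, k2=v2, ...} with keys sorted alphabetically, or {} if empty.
  after event 1 (t=5: SET max = -9): {max=-9}
  after event 2 (t=14: DEC total by 2): {max=-9, total=-2}
  after event 3 (t=21: DEC max by 14): {max=-23, total=-2}
  after event 4 (t=30: DEC total by 8): {max=-23, total=-10}
  after event 5 (t=38: DEC count by 1): {count=-1, max=-23, total=-10}
  after event 6 (t=47: SET total = 36): {count=-1, max=-23, total=36}
  after event 7 (t=49: DEC count by 15): {count=-16, max=-23, total=36}
  after event 8 (t=54: DEC max by 2): {count=-16, max=-25, total=36}

Answer: {count=-16, max=-25, total=36}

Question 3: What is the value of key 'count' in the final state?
Answer: -16

Derivation:
Track key 'count' through all 8 events:
  event 1 (t=5: SET max = -9): count unchanged
  event 2 (t=14: DEC total by 2): count unchanged
  event 3 (t=21: DEC max by 14): count unchanged
  event 4 (t=30: DEC total by 8): count unchanged
  event 5 (t=38: DEC count by 1): count (absent) -> -1
  event 6 (t=47: SET total = 36): count unchanged
  event 7 (t=49: DEC count by 15): count -1 -> -16
  event 8 (t=54: DEC max by 2): count unchanged
Final: count = -16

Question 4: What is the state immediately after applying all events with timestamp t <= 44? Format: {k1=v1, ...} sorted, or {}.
Apply events with t <= 44 (5 events):
  after event 1 (t=5: SET max = -9): {max=-9}
  after event 2 (t=14: DEC total by 2): {max=-9, total=-2}
  after event 3 (t=21: DEC max by 14): {max=-23, total=-2}
  after event 4 (t=30: DEC total by 8): {max=-23, total=-10}
  after event 5 (t=38: DEC count by 1): {count=-1, max=-23, total=-10}

Answer: {count=-1, max=-23, total=-10}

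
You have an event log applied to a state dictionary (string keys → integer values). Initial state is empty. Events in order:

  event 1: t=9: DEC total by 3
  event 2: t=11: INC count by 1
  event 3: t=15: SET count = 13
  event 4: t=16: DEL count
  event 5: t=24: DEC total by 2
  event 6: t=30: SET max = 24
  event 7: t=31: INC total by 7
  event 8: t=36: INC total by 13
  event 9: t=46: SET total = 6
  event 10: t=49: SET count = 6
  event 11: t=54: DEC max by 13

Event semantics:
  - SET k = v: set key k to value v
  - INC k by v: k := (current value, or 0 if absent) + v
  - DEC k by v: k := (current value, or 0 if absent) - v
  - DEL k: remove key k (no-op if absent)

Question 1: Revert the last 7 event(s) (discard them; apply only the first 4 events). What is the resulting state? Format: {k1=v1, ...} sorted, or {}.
Keep first 4 events (discard last 7):
  after event 1 (t=9: DEC total by 3): {total=-3}
  after event 2 (t=11: INC count by 1): {count=1, total=-3}
  after event 3 (t=15: SET count = 13): {count=13, total=-3}
  after event 4 (t=16: DEL count): {total=-3}

Answer: {total=-3}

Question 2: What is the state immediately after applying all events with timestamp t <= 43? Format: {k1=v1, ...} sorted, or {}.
Apply events with t <= 43 (8 events):
  after event 1 (t=9: DEC total by 3): {total=-3}
  after event 2 (t=11: INC count by 1): {count=1, total=-3}
  after event 3 (t=15: SET count = 13): {count=13, total=-3}
  after event 4 (t=16: DEL count): {total=-3}
  after event 5 (t=24: DEC total by 2): {total=-5}
  after event 6 (t=30: SET max = 24): {max=24, total=-5}
  after event 7 (t=31: INC total by 7): {max=24, total=2}
  after event 8 (t=36: INC total by 13): {max=24, total=15}

Answer: {max=24, total=15}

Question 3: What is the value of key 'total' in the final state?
Answer: 6

Derivation:
Track key 'total' through all 11 events:
  event 1 (t=9: DEC total by 3): total (absent) -> -3
  event 2 (t=11: INC count by 1): total unchanged
  event 3 (t=15: SET count = 13): total unchanged
  event 4 (t=16: DEL count): total unchanged
  event 5 (t=24: DEC total by 2): total -3 -> -5
  event 6 (t=30: SET max = 24): total unchanged
  event 7 (t=31: INC total by 7): total -5 -> 2
  event 8 (t=36: INC total by 13): total 2 -> 15
  event 9 (t=46: SET total = 6): total 15 -> 6
  event 10 (t=49: SET count = 6): total unchanged
  event 11 (t=54: DEC max by 13): total unchanged
Final: total = 6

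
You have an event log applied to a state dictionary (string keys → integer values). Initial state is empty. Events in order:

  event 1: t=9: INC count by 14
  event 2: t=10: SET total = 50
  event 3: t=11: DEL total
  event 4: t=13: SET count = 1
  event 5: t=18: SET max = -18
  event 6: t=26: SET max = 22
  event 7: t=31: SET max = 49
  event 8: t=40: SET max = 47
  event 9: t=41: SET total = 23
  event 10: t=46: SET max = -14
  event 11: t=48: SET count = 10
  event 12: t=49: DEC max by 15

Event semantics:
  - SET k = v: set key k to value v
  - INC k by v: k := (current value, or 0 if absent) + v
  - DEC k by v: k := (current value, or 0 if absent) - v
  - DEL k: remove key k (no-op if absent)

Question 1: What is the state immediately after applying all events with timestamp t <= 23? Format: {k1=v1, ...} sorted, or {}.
Answer: {count=1, max=-18}

Derivation:
Apply events with t <= 23 (5 events):
  after event 1 (t=9: INC count by 14): {count=14}
  after event 2 (t=10: SET total = 50): {count=14, total=50}
  after event 3 (t=11: DEL total): {count=14}
  after event 4 (t=13: SET count = 1): {count=1}
  after event 5 (t=18: SET max = -18): {count=1, max=-18}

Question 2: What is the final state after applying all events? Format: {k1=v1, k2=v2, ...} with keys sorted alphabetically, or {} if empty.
  after event 1 (t=9: INC count by 14): {count=14}
  after event 2 (t=10: SET total = 50): {count=14, total=50}
  after event 3 (t=11: DEL total): {count=14}
  after event 4 (t=13: SET count = 1): {count=1}
  after event 5 (t=18: SET max = -18): {count=1, max=-18}
  after event 6 (t=26: SET max = 22): {count=1, max=22}
  after event 7 (t=31: SET max = 49): {count=1, max=49}
  after event 8 (t=40: SET max = 47): {count=1, max=47}
  after event 9 (t=41: SET total = 23): {count=1, max=47, total=23}
  after event 10 (t=46: SET max = -14): {count=1, max=-14, total=23}
  after event 11 (t=48: SET count = 10): {count=10, max=-14, total=23}
  after event 12 (t=49: DEC max by 15): {count=10, max=-29, total=23}

Answer: {count=10, max=-29, total=23}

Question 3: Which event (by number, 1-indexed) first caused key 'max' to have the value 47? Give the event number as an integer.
Answer: 8

Derivation:
Looking for first event where max becomes 47:
  event 5: max = -18
  event 6: max = 22
  event 7: max = 49
  event 8: max 49 -> 47  <-- first match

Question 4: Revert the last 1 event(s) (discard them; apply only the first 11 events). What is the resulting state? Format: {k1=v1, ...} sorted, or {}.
Keep first 11 events (discard last 1):
  after event 1 (t=9: INC count by 14): {count=14}
  after event 2 (t=10: SET total = 50): {count=14, total=50}
  after event 3 (t=11: DEL total): {count=14}
  after event 4 (t=13: SET count = 1): {count=1}
  after event 5 (t=18: SET max = -18): {count=1, max=-18}
  after event 6 (t=26: SET max = 22): {count=1, max=22}
  after event 7 (t=31: SET max = 49): {count=1, max=49}
  after event 8 (t=40: SET max = 47): {count=1, max=47}
  after event 9 (t=41: SET total = 23): {count=1, max=47, total=23}
  after event 10 (t=46: SET max = -14): {count=1, max=-14, total=23}
  after event 11 (t=48: SET count = 10): {count=10, max=-14, total=23}

Answer: {count=10, max=-14, total=23}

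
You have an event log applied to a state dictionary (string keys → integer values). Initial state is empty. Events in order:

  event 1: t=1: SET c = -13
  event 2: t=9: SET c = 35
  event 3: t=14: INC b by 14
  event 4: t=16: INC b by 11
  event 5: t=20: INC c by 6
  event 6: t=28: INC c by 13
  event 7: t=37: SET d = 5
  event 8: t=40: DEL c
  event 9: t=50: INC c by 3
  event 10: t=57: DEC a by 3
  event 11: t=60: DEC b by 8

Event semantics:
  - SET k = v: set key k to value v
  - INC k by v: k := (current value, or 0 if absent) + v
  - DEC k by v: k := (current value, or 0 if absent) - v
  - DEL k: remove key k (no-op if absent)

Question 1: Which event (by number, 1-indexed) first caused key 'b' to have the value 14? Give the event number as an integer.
Looking for first event where b becomes 14:
  event 3: b (absent) -> 14  <-- first match

Answer: 3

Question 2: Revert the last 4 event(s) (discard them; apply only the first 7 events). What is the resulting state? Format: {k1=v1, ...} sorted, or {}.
Answer: {b=25, c=54, d=5}

Derivation:
Keep first 7 events (discard last 4):
  after event 1 (t=1: SET c = -13): {c=-13}
  after event 2 (t=9: SET c = 35): {c=35}
  after event 3 (t=14: INC b by 14): {b=14, c=35}
  after event 4 (t=16: INC b by 11): {b=25, c=35}
  after event 5 (t=20: INC c by 6): {b=25, c=41}
  after event 6 (t=28: INC c by 13): {b=25, c=54}
  after event 7 (t=37: SET d = 5): {b=25, c=54, d=5}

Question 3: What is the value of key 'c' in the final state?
Track key 'c' through all 11 events:
  event 1 (t=1: SET c = -13): c (absent) -> -13
  event 2 (t=9: SET c = 35): c -13 -> 35
  event 3 (t=14: INC b by 14): c unchanged
  event 4 (t=16: INC b by 11): c unchanged
  event 5 (t=20: INC c by 6): c 35 -> 41
  event 6 (t=28: INC c by 13): c 41 -> 54
  event 7 (t=37: SET d = 5): c unchanged
  event 8 (t=40: DEL c): c 54 -> (absent)
  event 9 (t=50: INC c by 3): c (absent) -> 3
  event 10 (t=57: DEC a by 3): c unchanged
  event 11 (t=60: DEC b by 8): c unchanged
Final: c = 3

Answer: 3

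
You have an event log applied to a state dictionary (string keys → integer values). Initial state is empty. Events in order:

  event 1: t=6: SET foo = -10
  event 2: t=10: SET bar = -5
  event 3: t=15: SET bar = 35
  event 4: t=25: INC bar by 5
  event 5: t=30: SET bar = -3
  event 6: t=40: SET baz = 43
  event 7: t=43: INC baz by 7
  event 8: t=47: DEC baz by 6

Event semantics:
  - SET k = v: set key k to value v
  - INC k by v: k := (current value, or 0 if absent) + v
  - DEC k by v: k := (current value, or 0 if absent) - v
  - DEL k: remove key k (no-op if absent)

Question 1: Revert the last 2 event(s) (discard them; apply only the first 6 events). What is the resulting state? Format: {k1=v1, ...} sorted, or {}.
Keep first 6 events (discard last 2):
  after event 1 (t=6: SET foo = -10): {foo=-10}
  after event 2 (t=10: SET bar = -5): {bar=-5, foo=-10}
  after event 3 (t=15: SET bar = 35): {bar=35, foo=-10}
  after event 4 (t=25: INC bar by 5): {bar=40, foo=-10}
  after event 5 (t=30: SET bar = -3): {bar=-3, foo=-10}
  after event 6 (t=40: SET baz = 43): {bar=-3, baz=43, foo=-10}

Answer: {bar=-3, baz=43, foo=-10}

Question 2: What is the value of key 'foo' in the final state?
Track key 'foo' through all 8 events:
  event 1 (t=6: SET foo = -10): foo (absent) -> -10
  event 2 (t=10: SET bar = -5): foo unchanged
  event 3 (t=15: SET bar = 35): foo unchanged
  event 4 (t=25: INC bar by 5): foo unchanged
  event 5 (t=30: SET bar = -3): foo unchanged
  event 6 (t=40: SET baz = 43): foo unchanged
  event 7 (t=43: INC baz by 7): foo unchanged
  event 8 (t=47: DEC baz by 6): foo unchanged
Final: foo = -10

Answer: -10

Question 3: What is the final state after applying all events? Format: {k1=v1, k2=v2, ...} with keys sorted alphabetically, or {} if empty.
  after event 1 (t=6: SET foo = -10): {foo=-10}
  after event 2 (t=10: SET bar = -5): {bar=-5, foo=-10}
  after event 3 (t=15: SET bar = 35): {bar=35, foo=-10}
  after event 4 (t=25: INC bar by 5): {bar=40, foo=-10}
  after event 5 (t=30: SET bar = -3): {bar=-3, foo=-10}
  after event 6 (t=40: SET baz = 43): {bar=-3, baz=43, foo=-10}
  after event 7 (t=43: INC baz by 7): {bar=-3, baz=50, foo=-10}
  after event 8 (t=47: DEC baz by 6): {bar=-3, baz=44, foo=-10}

Answer: {bar=-3, baz=44, foo=-10}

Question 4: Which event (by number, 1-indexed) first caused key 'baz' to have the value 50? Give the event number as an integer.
Looking for first event where baz becomes 50:
  event 6: baz = 43
  event 7: baz 43 -> 50  <-- first match

Answer: 7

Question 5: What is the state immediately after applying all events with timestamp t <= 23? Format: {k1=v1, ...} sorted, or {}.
Answer: {bar=35, foo=-10}

Derivation:
Apply events with t <= 23 (3 events):
  after event 1 (t=6: SET foo = -10): {foo=-10}
  after event 2 (t=10: SET bar = -5): {bar=-5, foo=-10}
  after event 3 (t=15: SET bar = 35): {bar=35, foo=-10}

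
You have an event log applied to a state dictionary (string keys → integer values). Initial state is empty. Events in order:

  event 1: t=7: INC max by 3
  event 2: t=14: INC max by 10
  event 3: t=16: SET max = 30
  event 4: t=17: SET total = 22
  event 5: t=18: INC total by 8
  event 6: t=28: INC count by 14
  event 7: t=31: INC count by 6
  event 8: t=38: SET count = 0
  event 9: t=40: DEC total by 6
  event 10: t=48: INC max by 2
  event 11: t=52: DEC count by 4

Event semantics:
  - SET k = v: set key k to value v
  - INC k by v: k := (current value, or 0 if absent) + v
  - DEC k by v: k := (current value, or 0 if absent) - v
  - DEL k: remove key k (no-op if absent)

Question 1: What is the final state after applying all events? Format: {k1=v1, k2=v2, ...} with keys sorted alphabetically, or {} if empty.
Answer: {count=-4, max=32, total=24}

Derivation:
  after event 1 (t=7: INC max by 3): {max=3}
  after event 2 (t=14: INC max by 10): {max=13}
  after event 3 (t=16: SET max = 30): {max=30}
  after event 4 (t=17: SET total = 22): {max=30, total=22}
  after event 5 (t=18: INC total by 8): {max=30, total=30}
  after event 6 (t=28: INC count by 14): {count=14, max=30, total=30}
  after event 7 (t=31: INC count by 6): {count=20, max=30, total=30}
  after event 8 (t=38: SET count = 0): {count=0, max=30, total=30}
  after event 9 (t=40: DEC total by 6): {count=0, max=30, total=24}
  after event 10 (t=48: INC max by 2): {count=0, max=32, total=24}
  after event 11 (t=52: DEC count by 4): {count=-4, max=32, total=24}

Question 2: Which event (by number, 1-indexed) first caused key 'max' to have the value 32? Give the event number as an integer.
Looking for first event where max becomes 32:
  event 1: max = 3
  event 2: max = 13
  event 3: max = 30
  event 4: max = 30
  event 5: max = 30
  event 6: max = 30
  event 7: max = 30
  event 8: max = 30
  event 9: max = 30
  event 10: max 30 -> 32  <-- first match

Answer: 10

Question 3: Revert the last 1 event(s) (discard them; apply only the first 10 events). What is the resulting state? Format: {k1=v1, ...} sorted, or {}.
Answer: {count=0, max=32, total=24}

Derivation:
Keep first 10 events (discard last 1):
  after event 1 (t=7: INC max by 3): {max=3}
  after event 2 (t=14: INC max by 10): {max=13}
  after event 3 (t=16: SET max = 30): {max=30}
  after event 4 (t=17: SET total = 22): {max=30, total=22}
  after event 5 (t=18: INC total by 8): {max=30, total=30}
  after event 6 (t=28: INC count by 14): {count=14, max=30, total=30}
  after event 7 (t=31: INC count by 6): {count=20, max=30, total=30}
  after event 8 (t=38: SET count = 0): {count=0, max=30, total=30}
  after event 9 (t=40: DEC total by 6): {count=0, max=30, total=24}
  after event 10 (t=48: INC max by 2): {count=0, max=32, total=24}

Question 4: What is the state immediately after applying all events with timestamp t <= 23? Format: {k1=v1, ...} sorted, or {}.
Apply events with t <= 23 (5 events):
  after event 1 (t=7: INC max by 3): {max=3}
  after event 2 (t=14: INC max by 10): {max=13}
  after event 3 (t=16: SET max = 30): {max=30}
  after event 4 (t=17: SET total = 22): {max=30, total=22}
  after event 5 (t=18: INC total by 8): {max=30, total=30}

Answer: {max=30, total=30}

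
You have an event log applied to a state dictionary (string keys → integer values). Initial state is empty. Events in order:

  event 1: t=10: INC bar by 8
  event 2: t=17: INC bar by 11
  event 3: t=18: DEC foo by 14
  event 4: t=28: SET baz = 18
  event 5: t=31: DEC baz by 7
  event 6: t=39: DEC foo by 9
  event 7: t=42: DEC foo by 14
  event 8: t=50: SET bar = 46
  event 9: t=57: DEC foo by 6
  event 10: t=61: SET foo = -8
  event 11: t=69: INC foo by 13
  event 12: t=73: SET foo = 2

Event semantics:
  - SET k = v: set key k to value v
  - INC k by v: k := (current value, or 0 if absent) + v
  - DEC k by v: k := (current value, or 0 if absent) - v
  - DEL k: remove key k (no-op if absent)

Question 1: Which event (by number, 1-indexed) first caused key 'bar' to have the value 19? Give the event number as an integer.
Answer: 2

Derivation:
Looking for first event where bar becomes 19:
  event 1: bar = 8
  event 2: bar 8 -> 19  <-- first match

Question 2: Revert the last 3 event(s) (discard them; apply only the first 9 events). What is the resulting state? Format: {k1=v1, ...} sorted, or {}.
Keep first 9 events (discard last 3):
  after event 1 (t=10: INC bar by 8): {bar=8}
  after event 2 (t=17: INC bar by 11): {bar=19}
  after event 3 (t=18: DEC foo by 14): {bar=19, foo=-14}
  after event 4 (t=28: SET baz = 18): {bar=19, baz=18, foo=-14}
  after event 5 (t=31: DEC baz by 7): {bar=19, baz=11, foo=-14}
  after event 6 (t=39: DEC foo by 9): {bar=19, baz=11, foo=-23}
  after event 7 (t=42: DEC foo by 14): {bar=19, baz=11, foo=-37}
  after event 8 (t=50: SET bar = 46): {bar=46, baz=11, foo=-37}
  after event 9 (t=57: DEC foo by 6): {bar=46, baz=11, foo=-43}

Answer: {bar=46, baz=11, foo=-43}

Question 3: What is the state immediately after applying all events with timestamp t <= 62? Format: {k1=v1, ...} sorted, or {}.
Answer: {bar=46, baz=11, foo=-8}

Derivation:
Apply events with t <= 62 (10 events):
  after event 1 (t=10: INC bar by 8): {bar=8}
  after event 2 (t=17: INC bar by 11): {bar=19}
  after event 3 (t=18: DEC foo by 14): {bar=19, foo=-14}
  after event 4 (t=28: SET baz = 18): {bar=19, baz=18, foo=-14}
  after event 5 (t=31: DEC baz by 7): {bar=19, baz=11, foo=-14}
  after event 6 (t=39: DEC foo by 9): {bar=19, baz=11, foo=-23}
  after event 7 (t=42: DEC foo by 14): {bar=19, baz=11, foo=-37}
  after event 8 (t=50: SET bar = 46): {bar=46, baz=11, foo=-37}
  after event 9 (t=57: DEC foo by 6): {bar=46, baz=11, foo=-43}
  after event 10 (t=61: SET foo = -8): {bar=46, baz=11, foo=-8}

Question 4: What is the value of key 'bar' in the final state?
Answer: 46

Derivation:
Track key 'bar' through all 12 events:
  event 1 (t=10: INC bar by 8): bar (absent) -> 8
  event 2 (t=17: INC bar by 11): bar 8 -> 19
  event 3 (t=18: DEC foo by 14): bar unchanged
  event 4 (t=28: SET baz = 18): bar unchanged
  event 5 (t=31: DEC baz by 7): bar unchanged
  event 6 (t=39: DEC foo by 9): bar unchanged
  event 7 (t=42: DEC foo by 14): bar unchanged
  event 8 (t=50: SET bar = 46): bar 19 -> 46
  event 9 (t=57: DEC foo by 6): bar unchanged
  event 10 (t=61: SET foo = -8): bar unchanged
  event 11 (t=69: INC foo by 13): bar unchanged
  event 12 (t=73: SET foo = 2): bar unchanged
Final: bar = 46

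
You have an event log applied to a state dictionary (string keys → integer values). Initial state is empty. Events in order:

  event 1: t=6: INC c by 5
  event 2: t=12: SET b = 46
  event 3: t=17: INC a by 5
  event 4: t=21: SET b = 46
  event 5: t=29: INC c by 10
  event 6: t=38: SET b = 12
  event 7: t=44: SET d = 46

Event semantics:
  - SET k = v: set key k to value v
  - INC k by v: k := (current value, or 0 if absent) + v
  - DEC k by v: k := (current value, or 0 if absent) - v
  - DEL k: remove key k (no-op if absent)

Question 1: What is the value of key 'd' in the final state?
Track key 'd' through all 7 events:
  event 1 (t=6: INC c by 5): d unchanged
  event 2 (t=12: SET b = 46): d unchanged
  event 3 (t=17: INC a by 5): d unchanged
  event 4 (t=21: SET b = 46): d unchanged
  event 5 (t=29: INC c by 10): d unchanged
  event 6 (t=38: SET b = 12): d unchanged
  event 7 (t=44: SET d = 46): d (absent) -> 46
Final: d = 46

Answer: 46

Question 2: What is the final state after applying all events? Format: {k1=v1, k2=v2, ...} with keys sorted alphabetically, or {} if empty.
  after event 1 (t=6: INC c by 5): {c=5}
  after event 2 (t=12: SET b = 46): {b=46, c=5}
  after event 3 (t=17: INC a by 5): {a=5, b=46, c=5}
  after event 4 (t=21: SET b = 46): {a=5, b=46, c=5}
  after event 5 (t=29: INC c by 10): {a=5, b=46, c=15}
  after event 6 (t=38: SET b = 12): {a=5, b=12, c=15}
  after event 7 (t=44: SET d = 46): {a=5, b=12, c=15, d=46}

Answer: {a=5, b=12, c=15, d=46}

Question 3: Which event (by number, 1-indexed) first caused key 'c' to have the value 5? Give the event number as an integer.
Answer: 1

Derivation:
Looking for first event where c becomes 5:
  event 1: c (absent) -> 5  <-- first match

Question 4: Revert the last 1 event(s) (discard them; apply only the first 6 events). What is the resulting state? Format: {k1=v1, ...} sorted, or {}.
Answer: {a=5, b=12, c=15}

Derivation:
Keep first 6 events (discard last 1):
  after event 1 (t=6: INC c by 5): {c=5}
  after event 2 (t=12: SET b = 46): {b=46, c=5}
  after event 3 (t=17: INC a by 5): {a=5, b=46, c=5}
  after event 4 (t=21: SET b = 46): {a=5, b=46, c=5}
  after event 5 (t=29: INC c by 10): {a=5, b=46, c=15}
  after event 6 (t=38: SET b = 12): {a=5, b=12, c=15}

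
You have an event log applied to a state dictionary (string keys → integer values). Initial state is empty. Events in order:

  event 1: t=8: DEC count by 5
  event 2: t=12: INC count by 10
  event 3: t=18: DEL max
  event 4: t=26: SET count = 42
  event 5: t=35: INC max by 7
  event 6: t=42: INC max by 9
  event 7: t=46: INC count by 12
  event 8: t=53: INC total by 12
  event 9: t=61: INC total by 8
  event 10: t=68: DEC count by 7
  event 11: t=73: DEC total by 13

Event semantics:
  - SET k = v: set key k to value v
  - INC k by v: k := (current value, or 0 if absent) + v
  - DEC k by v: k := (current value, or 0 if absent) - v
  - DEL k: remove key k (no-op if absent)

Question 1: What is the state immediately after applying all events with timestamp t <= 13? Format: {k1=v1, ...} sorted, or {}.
Apply events with t <= 13 (2 events):
  after event 1 (t=8: DEC count by 5): {count=-5}
  after event 2 (t=12: INC count by 10): {count=5}

Answer: {count=5}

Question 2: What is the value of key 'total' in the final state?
Answer: 7

Derivation:
Track key 'total' through all 11 events:
  event 1 (t=8: DEC count by 5): total unchanged
  event 2 (t=12: INC count by 10): total unchanged
  event 3 (t=18: DEL max): total unchanged
  event 4 (t=26: SET count = 42): total unchanged
  event 5 (t=35: INC max by 7): total unchanged
  event 6 (t=42: INC max by 9): total unchanged
  event 7 (t=46: INC count by 12): total unchanged
  event 8 (t=53: INC total by 12): total (absent) -> 12
  event 9 (t=61: INC total by 8): total 12 -> 20
  event 10 (t=68: DEC count by 7): total unchanged
  event 11 (t=73: DEC total by 13): total 20 -> 7
Final: total = 7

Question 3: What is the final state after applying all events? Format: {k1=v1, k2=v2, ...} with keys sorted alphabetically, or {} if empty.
  after event 1 (t=8: DEC count by 5): {count=-5}
  after event 2 (t=12: INC count by 10): {count=5}
  after event 3 (t=18: DEL max): {count=5}
  after event 4 (t=26: SET count = 42): {count=42}
  after event 5 (t=35: INC max by 7): {count=42, max=7}
  after event 6 (t=42: INC max by 9): {count=42, max=16}
  after event 7 (t=46: INC count by 12): {count=54, max=16}
  after event 8 (t=53: INC total by 12): {count=54, max=16, total=12}
  after event 9 (t=61: INC total by 8): {count=54, max=16, total=20}
  after event 10 (t=68: DEC count by 7): {count=47, max=16, total=20}
  after event 11 (t=73: DEC total by 13): {count=47, max=16, total=7}

Answer: {count=47, max=16, total=7}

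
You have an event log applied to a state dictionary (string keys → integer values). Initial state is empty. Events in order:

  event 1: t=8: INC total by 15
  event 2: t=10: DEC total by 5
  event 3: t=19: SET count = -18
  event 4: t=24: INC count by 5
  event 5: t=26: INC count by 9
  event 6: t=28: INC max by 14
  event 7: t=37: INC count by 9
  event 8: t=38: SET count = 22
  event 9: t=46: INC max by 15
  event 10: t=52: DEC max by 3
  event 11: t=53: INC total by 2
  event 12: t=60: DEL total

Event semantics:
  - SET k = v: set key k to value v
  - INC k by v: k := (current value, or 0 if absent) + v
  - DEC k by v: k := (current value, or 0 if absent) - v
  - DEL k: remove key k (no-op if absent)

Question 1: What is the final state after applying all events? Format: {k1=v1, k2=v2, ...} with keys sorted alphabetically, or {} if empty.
Answer: {count=22, max=26}

Derivation:
  after event 1 (t=8: INC total by 15): {total=15}
  after event 2 (t=10: DEC total by 5): {total=10}
  after event 3 (t=19: SET count = -18): {count=-18, total=10}
  after event 4 (t=24: INC count by 5): {count=-13, total=10}
  after event 5 (t=26: INC count by 9): {count=-4, total=10}
  after event 6 (t=28: INC max by 14): {count=-4, max=14, total=10}
  after event 7 (t=37: INC count by 9): {count=5, max=14, total=10}
  after event 8 (t=38: SET count = 22): {count=22, max=14, total=10}
  after event 9 (t=46: INC max by 15): {count=22, max=29, total=10}
  after event 10 (t=52: DEC max by 3): {count=22, max=26, total=10}
  after event 11 (t=53: INC total by 2): {count=22, max=26, total=12}
  after event 12 (t=60: DEL total): {count=22, max=26}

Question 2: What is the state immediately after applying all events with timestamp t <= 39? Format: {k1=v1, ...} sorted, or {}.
Answer: {count=22, max=14, total=10}

Derivation:
Apply events with t <= 39 (8 events):
  after event 1 (t=8: INC total by 15): {total=15}
  after event 2 (t=10: DEC total by 5): {total=10}
  after event 3 (t=19: SET count = -18): {count=-18, total=10}
  after event 4 (t=24: INC count by 5): {count=-13, total=10}
  after event 5 (t=26: INC count by 9): {count=-4, total=10}
  after event 6 (t=28: INC max by 14): {count=-4, max=14, total=10}
  after event 7 (t=37: INC count by 9): {count=5, max=14, total=10}
  after event 8 (t=38: SET count = 22): {count=22, max=14, total=10}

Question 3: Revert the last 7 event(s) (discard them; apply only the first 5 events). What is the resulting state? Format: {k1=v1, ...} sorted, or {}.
Keep first 5 events (discard last 7):
  after event 1 (t=8: INC total by 15): {total=15}
  after event 2 (t=10: DEC total by 5): {total=10}
  after event 3 (t=19: SET count = -18): {count=-18, total=10}
  after event 4 (t=24: INC count by 5): {count=-13, total=10}
  after event 5 (t=26: INC count by 9): {count=-4, total=10}

Answer: {count=-4, total=10}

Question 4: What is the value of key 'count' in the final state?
Track key 'count' through all 12 events:
  event 1 (t=8: INC total by 15): count unchanged
  event 2 (t=10: DEC total by 5): count unchanged
  event 3 (t=19: SET count = -18): count (absent) -> -18
  event 4 (t=24: INC count by 5): count -18 -> -13
  event 5 (t=26: INC count by 9): count -13 -> -4
  event 6 (t=28: INC max by 14): count unchanged
  event 7 (t=37: INC count by 9): count -4 -> 5
  event 8 (t=38: SET count = 22): count 5 -> 22
  event 9 (t=46: INC max by 15): count unchanged
  event 10 (t=52: DEC max by 3): count unchanged
  event 11 (t=53: INC total by 2): count unchanged
  event 12 (t=60: DEL total): count unchanged
Final: count = 22

Answer: 22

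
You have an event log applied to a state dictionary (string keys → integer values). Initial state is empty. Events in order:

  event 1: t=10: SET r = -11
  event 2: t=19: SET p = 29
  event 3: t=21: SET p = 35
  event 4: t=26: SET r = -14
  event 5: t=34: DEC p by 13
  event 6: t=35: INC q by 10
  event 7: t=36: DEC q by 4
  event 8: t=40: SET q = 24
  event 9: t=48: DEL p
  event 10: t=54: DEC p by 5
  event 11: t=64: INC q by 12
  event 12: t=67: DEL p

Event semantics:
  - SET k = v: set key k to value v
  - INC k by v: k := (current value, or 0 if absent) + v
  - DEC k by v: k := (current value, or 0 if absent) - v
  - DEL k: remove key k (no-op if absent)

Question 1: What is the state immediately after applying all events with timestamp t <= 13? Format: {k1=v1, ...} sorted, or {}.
Answer: {r=-11}

Derivation:
Apply events with t <= 13 (1 events):
  after event 1 (t=10: SET r = -11): {r=-11}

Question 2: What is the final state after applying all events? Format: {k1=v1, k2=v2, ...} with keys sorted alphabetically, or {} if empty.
Answer: {q=36, r=-14}

Derivation:
  after event 1 (t=10: SET r = -11): {r=-11}
  after event 2 (t=19: SET p = 29): {p=29, r=-11}
  after event 3 (t=21: SET p = 35): {p=35, r=-11}
  after event 4 (t=26: SET r = -14): {p=35, r=-14}
  after event 5 (t=34: DEC p by 13): {p=22, r=-14}
  after event 6 (t=35: INC q by 10): {p=22, q=10, r=-14}
  after event 7 (t=36: DEC q by 4): {p=22, q=6, r=-14}
  after event 8 (t=40: SET q = 24): {p=22, q=24, r=-14}
  after event 9 (t=48: DEL p): {q=24, r=-14}
  after event 10 (t=54: DEC p by 5): {p=-5, q=24, r=-14}
  after event 11 (t=64: INC q by 12): {p=-5, q=36, r=-14}
  after event 12 (t=67: DEL p): {q=36, r=-14}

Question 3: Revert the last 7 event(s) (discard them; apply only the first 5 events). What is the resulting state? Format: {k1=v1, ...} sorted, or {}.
Answer: {p=22, r=-14}

Derivation:
Keep first 5 events (discard last 7):
  after event 1 (t=10: SET r = -11): {r=-11}
  after event 2 (t=19: SET p = 29): {p=29, r=-11}
  after event 3 (t=21: SET p = 35): {p=35, r=-11}
  after event 4 (t=26: SET r = -14): {p=35, r=-14}
  after event 5 (t=34: DEC p by 13): {p=22, r=-14}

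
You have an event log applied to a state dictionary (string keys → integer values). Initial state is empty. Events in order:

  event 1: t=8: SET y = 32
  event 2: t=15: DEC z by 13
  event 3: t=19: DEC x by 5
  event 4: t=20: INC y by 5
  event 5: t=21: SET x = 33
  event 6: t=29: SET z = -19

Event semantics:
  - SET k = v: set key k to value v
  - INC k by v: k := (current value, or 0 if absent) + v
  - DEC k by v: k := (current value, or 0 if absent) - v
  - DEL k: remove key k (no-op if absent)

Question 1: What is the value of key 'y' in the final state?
Answer: 37

Derivation:
Track key 'y' through all 6 events:
  event 1 (t=8: SET y = 32): y (absent) -> 32
  event 2 (t=15: DEC z by 13): y unchanged
  event 3 (t=19: DEC x by 5): y unchanged
  event 4 (t=20: INC y by 5): y 32 -> 37
  event 5 (t=21: SET x = 33): y unchanged
  event 6 (t=29: SET z = -19): y unchanged
Final: y = 37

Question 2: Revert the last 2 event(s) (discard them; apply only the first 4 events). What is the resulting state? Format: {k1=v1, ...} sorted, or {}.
Keep first 4 events (discard last 2):
  after event 1 (t=8: SET y = 32): {y=32}
  after event 2 (t=15: DEC z by 13): {y=32, z=-13}
  after event 3 (t=19: DEC x by 5): {x=-5, y=32, z=-13}
  after event 4 (t=20: INC y by 5): {x=-5, y=37, z=-13}

Answer: {x=-5, y=37, z=-13}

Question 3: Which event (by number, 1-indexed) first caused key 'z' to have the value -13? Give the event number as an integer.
Looking for first event where z becomes -13:
  event 2: z (absent) -> -13  <-- first match

Answer: 2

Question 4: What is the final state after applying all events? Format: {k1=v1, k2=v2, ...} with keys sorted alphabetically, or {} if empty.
  after event 1 (t=8: SET y = 32): {y=32}
  after event 2 (t=15: DEC z by 13): {y=32, z=-13}
  after event 3 (t=19: DEC x by 5): {x=-5, y=32, z=-13}
  after event 4 (t=20: INC y by 5): {x=-5, y=37, z=-13}
  after event 5 (t=21: SET x = 33): {x=33, y=37, z=-13}
  after event 6 (t=29: SET z = -19): {x=33, y=37, z=-19}

Answer: {x=33, y=37, z=-19}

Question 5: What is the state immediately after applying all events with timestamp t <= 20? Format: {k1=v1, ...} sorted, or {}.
Apply events with t <= 20 (4 events):
  after event 1 (t=8: SET y = 32): {y=32}
  after event 2 (t=15: DEC z by 13): {y=32, z=-13}
  after event 3 (t=19: DEC x by 5): {x=-5, y=32, z=-13}
  after event 4 (t=20: INC y by 5): {x=-5, y=37, z=-13}

Answer: {x=-5, y=37, z=-13}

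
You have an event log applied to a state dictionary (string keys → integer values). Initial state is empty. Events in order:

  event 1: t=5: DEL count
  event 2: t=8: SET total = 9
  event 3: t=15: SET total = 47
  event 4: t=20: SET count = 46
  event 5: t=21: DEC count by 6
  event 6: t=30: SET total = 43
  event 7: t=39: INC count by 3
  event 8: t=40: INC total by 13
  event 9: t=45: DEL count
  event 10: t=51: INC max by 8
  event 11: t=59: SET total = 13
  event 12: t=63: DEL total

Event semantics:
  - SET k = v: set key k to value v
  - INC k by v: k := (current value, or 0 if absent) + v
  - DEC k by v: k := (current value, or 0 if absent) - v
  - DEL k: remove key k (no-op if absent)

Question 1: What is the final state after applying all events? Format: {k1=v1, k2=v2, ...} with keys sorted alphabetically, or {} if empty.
  after event 1 (t=5: DEL count): {}
  after event 2 (t=8: SET total = 9): {total=9}
  after event 3 (t=15: SET total = 47): {total=47}
  after event 4 (t=20: SET count = 46): {count=46, total=47}
  after event 5 (t=21: DEC count by 6): {count=40, total=47}
  after event 6 (t=30: SET total = 43): {count=40, total=43}
  after event 7 (t=39: INC count by 3): {count=43, total=43}
  after event 8 (t=40: INC total by 13): {count=43, total=56}
  after event 9 (t=45: DEL count): {total=56}
  after event 10 (t=51: INC max by 8): {max=8, total=56}
  after event 11 (t=59: SET total = 13): {max=8, total=13}
  after event 12 (t=63: DEL total): {max=8}

Answer: {max=8}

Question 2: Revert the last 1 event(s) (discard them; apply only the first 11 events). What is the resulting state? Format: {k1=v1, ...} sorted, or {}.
Keep first 11 events (discard last 1):
  after event 1 (t=5: DEL count): {}
  after event 2 (t=8: SET total = 9): {total=9}
  after event 3 (t=15: SET total = 47): {total=47}
  after event 4 (t=20: SET count = 46): {count=46, total=47}
  after event 5 (t=21: DEC count by 6): {count=40, total=47}
  after event 6 (t=30: SET total = 43): {count=40, total=43}
  after event 7 (t=39: INC count by 3): {count=43, total=43}
  after event 8 (t=40: INC total by 13): {count=43, total=56}
  after event 9 (t=45: DEL count): {total=56}
  after event 10 (t=51: INC max by 8): {max=8, total=56}
  after event 11 (t=59: SET total = 13): {max=8, total=13}

Answer: {max=8, total=13}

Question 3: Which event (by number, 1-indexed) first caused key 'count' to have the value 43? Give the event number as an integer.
Looking for first event where count becomes 43:
  event 4: count = 46
  event 5: count = 40
  event 6: count = 40
  event 7: count 40 -> 43  <-- first match

Answer: 7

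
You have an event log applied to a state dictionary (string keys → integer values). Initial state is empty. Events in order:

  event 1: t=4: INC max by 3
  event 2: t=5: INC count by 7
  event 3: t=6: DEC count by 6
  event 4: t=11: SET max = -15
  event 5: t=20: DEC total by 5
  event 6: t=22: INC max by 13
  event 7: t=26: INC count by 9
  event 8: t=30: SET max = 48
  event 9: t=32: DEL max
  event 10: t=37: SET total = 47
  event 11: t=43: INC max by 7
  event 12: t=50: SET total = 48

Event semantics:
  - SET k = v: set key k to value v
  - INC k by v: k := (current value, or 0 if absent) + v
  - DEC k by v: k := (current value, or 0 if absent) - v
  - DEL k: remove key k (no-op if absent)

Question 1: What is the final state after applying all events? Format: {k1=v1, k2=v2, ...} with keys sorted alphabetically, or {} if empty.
  after event 1 (t=4: INC max by 3): {max=3}
  after event 2 (t=5: INC count by 7): {count=7, max=3}
  after event 3 (t=6: DEC count by 6): {count=1, max=3}
  after event 4 (t=11: SET max = -15): {count=1, max=-15}
  after event 5 (t=20: DEC total by 5): {count=1, max=-15, total=-5}
  after event 6 (t=22: INC max by 13): {count=1, max=-2, total=-5}
  after event 7 (t=26: INC count by 9): {count=10, max=-2, total=-5}
  after event 8 (t=30: SET max = 48): {count=10, max=48, total=-5}
  after event 9 (t=32: DEL max): {count=10, total=-5}
  after event 10 (t=37: SET total = 47): {count=10, total=47}
  after event 11 (t=43: INC max by 7): {count=10, max=7, total=47}
  after event 12 (t=50: SET total = 48): {count=10, max=7, total=48}

Answer: {count=10, max=7, total=48}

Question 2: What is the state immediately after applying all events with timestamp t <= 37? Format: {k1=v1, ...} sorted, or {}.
Answer: {count=10, total=47}

Derivation:
Apply events with t <= 37 (10 events):
  after event 1 (t=4: INC max by 3): {max=3}
  after event 2 (t=5: INC count by 7): {count=7, max=3}
  after event 3 (t=6: DEC count by 6): {count=1, max=3}
  after event 4 (t=11: SET max = -15): {count=1, max=-15}
  after event 5 (t=20: DEC total by 5): {count=1, max=-15, total=-5}
  after event 6 (t=22: INC max by 13): {count=1, max=-2, total=-5}
  after event 7 (t=26: INC count by 9): {count=10, max=-2, total=-5}
  after event 8 (t=30: SET max = 48): {count=10, max=48, total=-5}
  after event 9 (t=32: DEL max): {count=10, total=-5}
  after event 10 (t=37: SET total = 47): {count=10, total=47}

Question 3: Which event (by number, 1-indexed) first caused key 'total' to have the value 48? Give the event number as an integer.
Looking for first event where total becomes 48:
  event 5: total = -5
  event 6: total = -5
  event 7: total = -5
  event 8: total = -5
  event 9: total = -5
  event 10: total = 47
  event 11: total = 47
  event 12: total 47 -> 48  <-- first match

Answer: 12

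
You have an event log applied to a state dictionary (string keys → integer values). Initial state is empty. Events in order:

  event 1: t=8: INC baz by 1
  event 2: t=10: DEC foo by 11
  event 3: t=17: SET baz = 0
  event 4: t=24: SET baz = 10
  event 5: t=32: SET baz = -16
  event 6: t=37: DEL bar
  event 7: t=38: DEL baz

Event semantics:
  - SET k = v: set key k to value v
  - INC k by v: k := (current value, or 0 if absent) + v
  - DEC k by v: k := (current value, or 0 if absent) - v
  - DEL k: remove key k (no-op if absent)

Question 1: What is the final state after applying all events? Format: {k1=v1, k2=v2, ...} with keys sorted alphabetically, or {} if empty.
Answer: {foo=-11}

Derivation:
  after event 1 (t=8: INC baz by 1): {baz=1}
  after event 2 (t=10: DEC foo by 11): {baz=1, foo=-11}
  after event 3 (t=17: SET baz = 0): {baz=0, foo=-11}
  after event 4 (t=24: SET baz = 10): {baz=10, foo=-11}
  after event 5 (t=32: SET baz = -16): {baz=-16, foo=-11}
  after event 6 (t=37: DEL bar): {baz=-16, foo=-11}
  after event 7 (t=38: DEL baz): {foo=-11}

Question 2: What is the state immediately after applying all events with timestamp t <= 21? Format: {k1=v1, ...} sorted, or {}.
Apply events with t <= 21 (3 events):
  after event 1 (t=8: INC baz by 1): {baz=1}
  after event 2 (t=10: DEC foo by 11): {baz=1, foo=-11}
  after event 3 (t=17: SET baz = 0): {baz=0, foo=-11}

Answer: {baz=0, foo=-11}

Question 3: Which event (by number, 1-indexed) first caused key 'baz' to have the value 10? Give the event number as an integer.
Looking for first event where baz becomes 10:
  event 1: baz = 1
  event 2: baz = 1
  event 3: baz = 0
  event 4: baz 0 -> 10  <-- first match

Answer: 4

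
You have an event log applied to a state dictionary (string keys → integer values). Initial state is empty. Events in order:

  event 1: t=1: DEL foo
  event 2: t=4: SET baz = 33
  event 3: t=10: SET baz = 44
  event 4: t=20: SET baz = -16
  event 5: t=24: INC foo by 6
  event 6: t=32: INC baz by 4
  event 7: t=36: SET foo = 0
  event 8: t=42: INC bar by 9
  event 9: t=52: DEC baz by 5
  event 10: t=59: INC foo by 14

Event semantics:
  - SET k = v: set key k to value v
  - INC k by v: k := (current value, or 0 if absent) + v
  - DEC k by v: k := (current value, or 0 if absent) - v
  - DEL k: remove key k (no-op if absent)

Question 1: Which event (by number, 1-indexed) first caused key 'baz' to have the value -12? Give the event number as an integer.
Answer: 6

Derivation:
Looking for first event where baz becomes -12:
  event 2: baz = 33
  event 3: baz = 44
  event 4: baz = -16
  event 5: baz = -16
  event 6: baz -16 -> -12  <-- first match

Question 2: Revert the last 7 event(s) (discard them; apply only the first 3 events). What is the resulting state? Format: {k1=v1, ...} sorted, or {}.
Keep first 3 events (discard last 7):
  after event 1 (t=1: DEL foo): {}
  after event 2 (t=4: SET baz = 33): {baz=33}
  after event 3 (t=10: SET baz = 44): {baz=44}

Answer: {baz=44}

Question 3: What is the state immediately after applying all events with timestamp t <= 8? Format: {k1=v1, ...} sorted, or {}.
Apply events with t <= 8 (2 events):
  after event 1 (t=1: DEL foo): {}
  after event 2 (t=4: SET baz = 33): {baz=33}

Answer: {baz=33}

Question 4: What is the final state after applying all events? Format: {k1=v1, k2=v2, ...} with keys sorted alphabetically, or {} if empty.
Answer: {bar=9, baz=-17, foo=14}

Derivation:
  after event 1 (t=1: DEL foo): {}
  after event 2 (t=4: SET baz = 33): {baz=33}
  after event 3 (t=10: SET baz = 44): {baz=44}
  after event 4 (t=20: SET baz = -16): {baz=-16}
  after event 5 (t=24: INC foo by 6): {baz=-16, foo=6}
  after event 6 (t=32: INC baz by 4): {baz=-12, foo=6}
  after event 7 (t=36: SET foo = 0): {baz=-12, foo=0}
  after event 8 (t=42: INC bar by 9): {bar=9, baz=-12, foo=0}
  after event 9 (t=52: DEC baz by 5): {bar=9, baz=-17, foo=0}
  after event 10 (t=59: INC foo by 14): {bar=9, baz=-17, foo=14}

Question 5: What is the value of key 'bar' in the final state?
Track key 'bar' through all 10 events:
  event 1 (t=1: DEL foo): bar unchanged
  event 2 (t=4: SET baz = 33): bar unchanged
  event 3 (t=10: SET baz = 44): bar unchanged
  event 4 (t=20: SET baz = -16): bar unchanged
  event 5 (t=24: INC foo by 6): bar unchanged
  event 6 (t=32: INC baz by 4): bar unchanged
  event 7 (t=36: SET foo = 0): bar unchanged
  event 8 (t=42: INC bar by 9): bar (absent) -> 9
  event 9 (t=52: DEC baz by 5): bar unchanged
  event 10 (t=59: INC foo by 14): bar unchanged
Final: bar = 9

Answer: 9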